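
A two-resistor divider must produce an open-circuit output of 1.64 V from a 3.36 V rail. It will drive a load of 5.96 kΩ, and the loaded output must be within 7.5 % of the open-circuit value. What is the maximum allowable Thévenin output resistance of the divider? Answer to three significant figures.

R_th ≤ 483 Ω

Loading drop = R_th/(R_th + R_L) ≤ 0.0750, so R_th ≤ R_L · ε/(1−ε) = 5.96 kΩ × 0.0750/0.9250 = 483 Ω.
(Any R1, R2 with R2/(R1+R2) = 0.488 and R1‖R2 ≤ 483 Ω will meet the spec.)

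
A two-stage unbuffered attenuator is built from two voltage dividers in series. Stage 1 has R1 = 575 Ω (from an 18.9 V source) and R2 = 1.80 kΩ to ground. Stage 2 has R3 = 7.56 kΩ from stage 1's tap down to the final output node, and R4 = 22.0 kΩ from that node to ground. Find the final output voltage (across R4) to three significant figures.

Stage 2 presents R3+R4 = 29560 Ω as a load on stage 1's tap.
Stage 1's lower leg becomes R2‖(R3+R4) = 1697 Ω, so V_mid = 18.9 × 1697/2272 = 14.12 V.
Stage 2 is itself unloaded: V_out = V_mid × R4/(R3+R4) = 14.12 × 22000/29560 = 10.5 V.

V_out ≈ 10.5 V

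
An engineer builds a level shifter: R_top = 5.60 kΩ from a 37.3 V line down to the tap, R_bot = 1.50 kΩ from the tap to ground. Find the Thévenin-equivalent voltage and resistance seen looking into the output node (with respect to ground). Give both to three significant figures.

V_th = 7.88 V, R_th = 1.18 kΩ

V_th is the open-circuit tap voltage: 37.3 × 1.50/(5.60 + 1.50) = 7.88 V.
With the supply zeroed, R_top and R_bot appear in parallel from the tap: R_th = R_top‖R_bot = (5.60 × 1.50)/7.100 = 1.18 kΩ.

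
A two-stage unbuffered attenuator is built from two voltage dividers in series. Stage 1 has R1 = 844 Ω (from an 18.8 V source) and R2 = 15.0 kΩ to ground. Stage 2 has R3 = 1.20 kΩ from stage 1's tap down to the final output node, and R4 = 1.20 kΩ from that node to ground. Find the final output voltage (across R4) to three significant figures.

V_out ≈ 6.68 V

Stage 2 presents R3+R4 = 2400 Ω as a load on stage 1's tap.
Stage 1's lower leg becomes R2‖(R3+R4) = 2069 Ω, so V_mid = 18.8 × 2069/2913 = 13.35 V.
Stage 2 is itself unloaded: V_out = V_mid × R4/(R3+R4) = 13.35 × 1200/2400 = 6.68 V.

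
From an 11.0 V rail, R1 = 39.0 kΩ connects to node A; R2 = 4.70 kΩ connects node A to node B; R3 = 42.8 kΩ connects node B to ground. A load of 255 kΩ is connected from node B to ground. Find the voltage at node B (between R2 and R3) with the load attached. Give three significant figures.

At node B, R3 is in parallel with the load: R3‖R_L = 36.65 kΩ.
Below node A the resistance is R2 + (R3‖R_L) = 41.35 kΩ, so V_A = 11.0 × 41.35/80.35 = 5.661 V.
Then V_B = V_A × (R3‖R_L)/(R2 + R3‖R_L) = 5.661 × 36.65/41.35 = 5.02 V.

V ≈ 5.02 V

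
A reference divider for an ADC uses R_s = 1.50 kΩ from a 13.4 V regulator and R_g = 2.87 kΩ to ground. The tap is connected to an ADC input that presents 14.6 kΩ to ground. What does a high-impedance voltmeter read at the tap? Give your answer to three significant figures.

V_out ≈ 8.24 V

The load sits in parallel with R_g: R_g‖R_L = (2.87 × 14.6) / (2.87 + 14.6) = 2.399 kΩ.
V_out = 13.4 × 2.399 / (1.50 + 2.399) = 13.4 × 2.399/3.899 = 8.24 V.
(Unloaded it would have been 8.80 V.)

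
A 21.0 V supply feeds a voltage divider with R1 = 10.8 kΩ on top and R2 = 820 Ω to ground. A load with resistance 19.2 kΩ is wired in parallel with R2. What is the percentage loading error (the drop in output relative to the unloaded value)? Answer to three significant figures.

The divider's output (Thévenin) resistance is R1‖R2 = 762.1 Ω.
Fractional drop under load = R_th/(R_th + R_L) = 762.1 / (762.1 + 19200) = 0.03818.
So the output falls by 3.82 %.

3.82 %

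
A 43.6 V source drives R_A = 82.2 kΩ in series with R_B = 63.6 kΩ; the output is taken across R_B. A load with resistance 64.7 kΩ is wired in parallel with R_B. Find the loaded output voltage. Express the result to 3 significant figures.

V_out ≈ 12.2 V

The load sits in parallel with R_B: R_B‖R_L = (63.6 × 64.7) / (63.6 + 64.7) = 32.07 kΩ.
V_out = 43.6 × 32.07 / (82.2 + 32.07) = 43.6 × 32.07/114.3 = 12.2 V.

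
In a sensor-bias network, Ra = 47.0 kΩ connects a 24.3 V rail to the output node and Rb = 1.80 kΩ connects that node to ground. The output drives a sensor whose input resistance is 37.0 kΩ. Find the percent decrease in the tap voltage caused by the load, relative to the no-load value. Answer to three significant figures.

The divider's output (Thévenin) resistance is Ra‖Rb = 1.734 kΩ.
Fractional drop under load = R_th/(R_th + R_L) = 1.734 / (1.734 + 37.0) = 0.04476.
So the output falls by 4.48 %.

4.48 %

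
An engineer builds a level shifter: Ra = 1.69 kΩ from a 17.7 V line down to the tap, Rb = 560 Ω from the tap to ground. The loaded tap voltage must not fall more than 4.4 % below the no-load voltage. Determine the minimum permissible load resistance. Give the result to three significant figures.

Output resistance R_th = Ra‖Rb = (1690 × 560)/2250 = 420.6 Ω.
The fractional drop is R_th/(R_th + R_L); requiring this ≤ 0.0440 gives R_L ≥ R_th(1/0.0440 − 1) = 420.6 × 21.73 = 9.14 kΩ.

R_L(min) ≈ 9.14 kΩ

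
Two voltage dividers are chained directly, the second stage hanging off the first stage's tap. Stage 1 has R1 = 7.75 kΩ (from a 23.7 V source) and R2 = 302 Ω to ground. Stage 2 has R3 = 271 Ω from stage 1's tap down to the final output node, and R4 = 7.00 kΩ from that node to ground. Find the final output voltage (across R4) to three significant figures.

Stage 2 presents R3+R4 = 7271 Ω as a load on stage 1's tap.
Stage 1's lower leg becomes R2‖(R3+R4) = 290.0 Ω, so V_mid = 23.7 × 290.0/8040 = 0.8547 V.
Stage 2 is itself unloaded: V_out = V_mid × R4/(R3+R4) = 0.8547 × 7000/7271 = 0.823 V.

V_out ≈ 0.823 V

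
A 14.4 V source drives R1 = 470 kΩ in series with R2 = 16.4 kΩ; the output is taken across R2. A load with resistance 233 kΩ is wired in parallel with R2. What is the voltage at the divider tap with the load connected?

V_out ≈ 0.455 V

The load sits in parallel with R2: R2‖R_L = (16.4 × 233) / (16.4 + 233) = 15.32 kΩ.
V_out = 14.4 × 15.32 / (470 + 15.32) = 14.4 × 15.32/485.3 = 0.455 V.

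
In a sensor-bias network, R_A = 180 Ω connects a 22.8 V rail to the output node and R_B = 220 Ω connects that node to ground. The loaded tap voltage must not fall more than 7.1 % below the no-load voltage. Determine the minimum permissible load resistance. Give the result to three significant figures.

Output resistance R_th = R_A‖R_B = (180 × 220)/400.0 = 99.00 Ω.
The fractional drop is R_th/(R_th + R_L); requiring this ≤ 0.0710 gives R_L ≥ R_th(1/0.0710 − 1) = 99.00 × 13.08 = 1.30 kΩ.

R_L(min) ≈ 1.30 kΩ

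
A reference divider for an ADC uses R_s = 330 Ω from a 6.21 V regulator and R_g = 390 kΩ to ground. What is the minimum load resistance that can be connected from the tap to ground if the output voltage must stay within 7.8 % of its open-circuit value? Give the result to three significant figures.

R_L(min) ≈ 3.90 kΩ

Output resistance R_th = R_s‖R_g = (330 × 390000)/390300 = 329.7 Ω.
The fractional drop is R_th/(R_th + R_L); requiring this ≤ 0.0780 gives R_L ≥ R_th(1/0.0780 − 1) = 329.7 × 11.82 = 3.90 kΩ.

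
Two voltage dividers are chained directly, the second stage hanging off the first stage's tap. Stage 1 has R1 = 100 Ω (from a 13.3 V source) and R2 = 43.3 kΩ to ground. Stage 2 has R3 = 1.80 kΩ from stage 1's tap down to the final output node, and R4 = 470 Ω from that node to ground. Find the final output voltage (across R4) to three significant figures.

Stage 2 presents R3+R4 = 2270 Ω as a load on stage 1's tap.
Stage 1's lower leg becomes R2‖(R3+R4) = 2157 Ω, so V_mid = 13.3 × 2157/2257 = 12.71 V.
Stage 2 is itself unloaded: V_out = V_mid × R4/(R3+R4) = 12.71 × 470/2270 = 2.63 V.

V_out ≈ 2.63 V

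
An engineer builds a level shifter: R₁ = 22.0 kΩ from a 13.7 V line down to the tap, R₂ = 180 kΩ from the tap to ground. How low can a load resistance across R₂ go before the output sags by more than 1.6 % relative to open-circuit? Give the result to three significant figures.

Output resistance R_th = R₁‖R₂ = (22.0 × 180)/202.0 = 19.60 kΩ.
The fractional drop is R_th/(R_th + R_L); requiring this ≤ 0.0160 gives R_L ≥ R_th(1/0.0160 − 1) = 19.60 × 61.50 = 1.21 MΩ.

R_L(min) ≈ 1.21 MΩ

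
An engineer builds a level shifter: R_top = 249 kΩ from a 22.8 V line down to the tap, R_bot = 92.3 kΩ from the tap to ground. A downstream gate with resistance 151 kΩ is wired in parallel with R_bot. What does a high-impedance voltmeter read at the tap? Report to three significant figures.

The load sits in parallel with R_bot: R_bot‖R_L = (92.3 × 151) / (92.3 + 151) = 57.28 kΩ.
V_out = 22.8 × 57.28 / (249 + 57.28) = 22.8 × 57.28/306.3 = 4.26 V.

V_out ≈ 4.26 V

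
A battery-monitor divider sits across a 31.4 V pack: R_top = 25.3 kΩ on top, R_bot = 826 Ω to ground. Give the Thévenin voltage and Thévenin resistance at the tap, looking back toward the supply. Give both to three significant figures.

V_th is the open-circuit tap voltage: 31.4 × 826/(25300 + 826) = 0.993 V.
With the supply zeroed, R_top and R_bot appear in parallel from the tap: R_th = R_top‖R_bot = (25300 × 826)/26130 = 800 Ω.

V_th = 0.993 V, R_th = 800 Ω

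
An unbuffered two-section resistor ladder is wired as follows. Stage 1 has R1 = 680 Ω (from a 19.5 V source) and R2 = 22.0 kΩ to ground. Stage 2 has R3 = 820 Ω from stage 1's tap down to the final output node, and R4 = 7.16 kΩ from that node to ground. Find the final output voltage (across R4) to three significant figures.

V_out ≈ 15.7 V

Stage 2 presents R3+R4 = 7980 Ω as a load on stage 1's tap.
Stage 1's lower leg becomes R2‖(R3+R4) = 5856 Ω, so V_mid = 19.5 × 5856/6536 = 17.47 V.
Stage 2 is itself unloaded: V_out = V_mid × R4/(R3+R4) = 17.47 × 7160/7980 = 15.7 V.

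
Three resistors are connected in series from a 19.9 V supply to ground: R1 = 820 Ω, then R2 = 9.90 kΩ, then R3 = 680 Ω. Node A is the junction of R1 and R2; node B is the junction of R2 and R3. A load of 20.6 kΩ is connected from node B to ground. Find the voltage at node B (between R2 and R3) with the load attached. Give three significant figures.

V ≈ 1.15 V

At node B, R3 is in parallel with the load: R3‖R_L = 658.3 Ω.
Below node A the resistance is R2 + (R3‖R_L) = 10560 Ω, so V_A = 19.9 × 10560/11380 = 18.47 V.
Then V_B = V_A × (R3‖R_L)/(R2 + R3‖R_L) = 18.47 × 658.3/10560 = 1.15 V.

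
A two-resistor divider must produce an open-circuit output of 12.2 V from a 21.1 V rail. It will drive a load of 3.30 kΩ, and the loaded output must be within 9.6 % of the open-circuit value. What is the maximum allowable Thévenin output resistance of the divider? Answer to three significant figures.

Loading drop = R_th/(R_th + R_L) ≤ 0.0960, so R_th ≤ R_L · ε/(1−ε) = 3.30 kΩ × 0.0960/0.9040 = 350 Ω.

R_th ≤ 350 Ω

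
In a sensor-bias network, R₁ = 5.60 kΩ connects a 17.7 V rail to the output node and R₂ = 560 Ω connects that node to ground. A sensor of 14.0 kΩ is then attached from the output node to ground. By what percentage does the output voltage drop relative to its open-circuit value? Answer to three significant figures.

3.51 %

The divider's output (Thévenin) resistance is R₁‖R₂ = 509.1 Ω.
Fractional drop under load = R_th/(R_th + R_L) = 509.1 / (509.1 + 14000) = 0.03509.
So the output falls by 3.51 %.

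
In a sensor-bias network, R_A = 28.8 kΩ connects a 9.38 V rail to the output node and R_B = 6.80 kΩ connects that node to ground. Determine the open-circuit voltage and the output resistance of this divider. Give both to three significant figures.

V_th is the open-circuit tap voltage: 9.38 × 6.80/(28.8 + 6.80) = 1.79 V.
With the supply zeroed, R_A and R_B appear in parallel from the tap: R_th = R_A‖R_B = (28.8 × 6.80)/35.60 = 5.50 kΩ.

V_th = 1.79 V, R_th = 5.50 kΩ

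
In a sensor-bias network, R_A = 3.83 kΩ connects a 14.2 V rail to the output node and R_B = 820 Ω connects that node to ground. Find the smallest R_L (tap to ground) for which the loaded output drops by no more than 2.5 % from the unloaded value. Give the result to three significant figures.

R_L(min) ≈ 26.3 kΩ

Output resistance R_th = R_A‖R_B = (3830 × 820)/4650 = 675.4 Ω.
The fractional drop is R_th/(R_th + R_L); requiring this ≤ 0.0250 gives R_L ≥ R_th(1/0.0250 − 1) = 675.4 × 39.00 = 26.3 kΩ.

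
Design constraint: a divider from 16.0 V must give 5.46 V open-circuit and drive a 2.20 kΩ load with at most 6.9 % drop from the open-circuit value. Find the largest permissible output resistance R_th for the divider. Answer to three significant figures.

R_th ≤ 163 Ω

Loading drop = R_th/(R_th + R_L) ≤ 0.0690, so R_th ≤ R_L · ε/(1−ε) = 2.20 kΩ × 0.0690/0.9310 = 163 Ω.
(Any R1, R2 with R2/(R1+R2) = 0.341 and R1‖R2 ≤ 163 Ω will meet the spec.)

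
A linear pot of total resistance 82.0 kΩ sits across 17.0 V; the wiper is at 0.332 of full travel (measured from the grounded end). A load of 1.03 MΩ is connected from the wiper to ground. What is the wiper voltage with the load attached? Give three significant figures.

V ≈ 5.55 V

The wiper splits the pot into (1−α)R = 54.78 kΩ above and αR = 27.22 kΩ below.
Lower section ‖ load = 26.52 kΩ.
V_wiper = 17.0 × 26.52/(54.78 + 26.52) = 5.55 V.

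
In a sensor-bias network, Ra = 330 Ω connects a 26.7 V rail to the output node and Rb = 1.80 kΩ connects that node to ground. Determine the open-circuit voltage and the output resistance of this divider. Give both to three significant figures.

V_th = 22.6 V, R_th = 279 Ω

V_th is the open-circuit tap voltage: 26.7 × 1800/(330 + 1800) = 22.6 V.
With the supply zeroed, Ra and Rb appear in parallel from the tap: R_th = Ra‖Rb = (330 × 1800)/2130 = 279 Ω.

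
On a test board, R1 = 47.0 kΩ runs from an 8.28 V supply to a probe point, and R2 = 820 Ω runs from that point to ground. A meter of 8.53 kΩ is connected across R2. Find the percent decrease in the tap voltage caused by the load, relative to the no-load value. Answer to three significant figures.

The divider's output (Thévenin) resistance is R1‖R2 = 805.9 Ω.
Fractional drop under load = R_th/(R_th + R_L) = 805.9 / (805.9 + 8530) = 0.08633.
So the output falls by 8.63 %.

8.63 %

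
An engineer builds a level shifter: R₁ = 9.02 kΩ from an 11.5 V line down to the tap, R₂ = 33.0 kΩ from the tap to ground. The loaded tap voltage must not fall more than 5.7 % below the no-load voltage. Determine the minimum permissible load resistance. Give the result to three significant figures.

Output resistance R_th = R₁‖R₂ = (9.02 × 33.0)/42.02 = 7.084 kΩ.
The fractional drop is R_th/(R_th + R_L); requiring this ≤ 0.0570 gives R_L ≥ R_th(1/0.0570 − 1) = 7.084 × 16.54 = 117 kΩ.

R_L(min) ≈ 117 kΩ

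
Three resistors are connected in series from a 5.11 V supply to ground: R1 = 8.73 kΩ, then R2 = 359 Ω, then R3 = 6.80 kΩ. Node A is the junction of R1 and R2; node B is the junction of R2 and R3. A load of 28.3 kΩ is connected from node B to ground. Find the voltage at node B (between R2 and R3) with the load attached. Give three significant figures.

V ≈ 1.92 V

At node B, R3 is in parallel with the load: R3‖R_L = 5483 Ω.
Below node A the resistance is R2 + (R3‖R_L) = 5842 Ω, so V_A = 5.11 × 5842/14570 = 2.049 V.
Then V_B = V_A × (R3‖R_L)/(R2 + R3‖R_L) = 2.049 × 5483/5842 = 1.92 V.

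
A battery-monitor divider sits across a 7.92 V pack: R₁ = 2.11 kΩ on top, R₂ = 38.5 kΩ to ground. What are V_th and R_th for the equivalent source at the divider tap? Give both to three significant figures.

V_th is the open-circuit tap voltage: 7.92 × 38.5/(2.11 + 38.5) = 7.51 V.
With the supply zeroed, R₁ and R₂ appear in parallel from the tap: R_th = R₁‖R₂ = (2.11 × 38.5)/40.61 = 2.00 kΩ.

V_th = 7.51 V, R_th = 2.00 kΩ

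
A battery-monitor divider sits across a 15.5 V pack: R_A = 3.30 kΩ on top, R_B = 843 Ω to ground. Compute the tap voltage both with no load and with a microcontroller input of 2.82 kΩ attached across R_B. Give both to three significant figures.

Open-circuit: V = 15.5 × 843/(3300 + 843) = 3.15 V.
With the load, R_B becomes R_B‖R_L = 649.0 Ω, so V = 15.5 × 649.0/3949 = 2.55 V.

Unloaded: 3.15 V; loaded: 2.55 V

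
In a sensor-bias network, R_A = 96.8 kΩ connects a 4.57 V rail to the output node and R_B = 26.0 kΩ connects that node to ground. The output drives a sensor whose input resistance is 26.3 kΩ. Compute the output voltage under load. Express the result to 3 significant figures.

V_out ≈ 0.544 V

The load sits in parallel with R_B: R_B‖R_L = (26.0 × 26.3) / (26.0 + 26.3) = 13.07 kΩ.
V_out = 4.57 × 13.07 / (96.8 + 13.07) = 4.57 × 13.07/109.9 = 0.544 V.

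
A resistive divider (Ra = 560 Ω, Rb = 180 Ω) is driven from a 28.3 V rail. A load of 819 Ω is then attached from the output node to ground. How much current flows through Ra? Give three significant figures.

I ≈ 40.0 mA

Rb‖R_L = 147.6 Ω, so the source sees Ra + Rb‖R_L = 707.6 Ω.
I = 28.3 V / 707.6 Ω = 40.0 mA.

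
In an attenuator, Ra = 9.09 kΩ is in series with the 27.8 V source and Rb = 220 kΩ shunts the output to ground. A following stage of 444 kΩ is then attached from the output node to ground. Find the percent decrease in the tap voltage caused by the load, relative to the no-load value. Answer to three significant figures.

The divider's output (Thévenin) resistance is Ra‖Rb = 8.729 kΩ.
Fractional drop under load = R_th/(R_th + R_L) = 8.729 / (8.729 + 444) = 0.01928.
So the output falls by 1.93 %.

1.93 %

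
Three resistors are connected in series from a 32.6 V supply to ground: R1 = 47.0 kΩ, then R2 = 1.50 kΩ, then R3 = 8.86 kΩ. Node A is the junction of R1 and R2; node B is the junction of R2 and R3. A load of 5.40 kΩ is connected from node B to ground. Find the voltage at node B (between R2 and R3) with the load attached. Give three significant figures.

At node B, R3 is in parallel with the load: R3‖R_L = 3.355 kΩ.
Below node A the resistance is R2 + (R3‖R_L) = 4.855 kΩ, so V_A = 32.6 × 4.855/51.86 = 3.052 V.
Then V_B = V_A × (R3‖R_L)/(R2 + R3‖R_L) = 3.052 × 3.355/4.855 = 2.11 V.

V ≈ 2.11 V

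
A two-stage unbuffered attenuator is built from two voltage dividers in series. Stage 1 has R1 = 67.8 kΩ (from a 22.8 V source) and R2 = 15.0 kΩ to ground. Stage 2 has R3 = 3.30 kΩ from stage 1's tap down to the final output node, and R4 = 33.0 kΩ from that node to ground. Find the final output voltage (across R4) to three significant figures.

Stage 2 presents R3+R4 = 36.30 kΩ as a load on stage 1's tap.
Stage 1's lower leg becomes R2‖(R3+R4) = 10.61 kΩ, so V_mid = 22.8 × 10.61/78.41 = 3.086 V.
Stage 2 is itself unloaded: V_out = V_mid × R4/(R3+R4) = 3.086 × 33.0/36.30 = 2.81 V.

V_out ≈ 2.81 V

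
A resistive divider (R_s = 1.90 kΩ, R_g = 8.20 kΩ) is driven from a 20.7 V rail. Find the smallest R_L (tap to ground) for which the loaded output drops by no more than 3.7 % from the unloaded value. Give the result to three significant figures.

R_L(min) ≈ 40.1 kΩ

Output resistance R_th = R_s‖R_g = (1.90 × 8.20)/10.10 = 1.543 kΩ.
The fractional drop is R_th/(R_th + R_L); requiring this ≤ 0.0370 gives R_L ≥ R_th(1/0.0370 − 1) = 1.543 × 26.03 = 40.1 kΩ.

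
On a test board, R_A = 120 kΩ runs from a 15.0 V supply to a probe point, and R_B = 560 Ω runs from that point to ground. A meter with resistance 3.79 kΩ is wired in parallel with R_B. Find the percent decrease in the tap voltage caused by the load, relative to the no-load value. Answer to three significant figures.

12.8 %

The divider's output (Thévenin) resistance is R_A‖R_B = 557.4 Ω.
Fractional drop under load = R_th/(R_th + R_L) = 557.4 / (557.4 + 3790) = 0.1282.
So the output falls by 12.8 %.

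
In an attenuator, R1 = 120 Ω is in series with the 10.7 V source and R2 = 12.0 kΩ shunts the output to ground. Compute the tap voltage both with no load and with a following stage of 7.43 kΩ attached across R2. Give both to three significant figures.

Open-circuit: V = 10.7 × 12000/(120 + 12000) = 10.6 V.
With the load, R2 becomes R2‖R_L = 4589 Ω, so V = 10.7 × 4589/4709 = 10.4 V.

Unloaded: 10.6 V; loaded: 10.4 V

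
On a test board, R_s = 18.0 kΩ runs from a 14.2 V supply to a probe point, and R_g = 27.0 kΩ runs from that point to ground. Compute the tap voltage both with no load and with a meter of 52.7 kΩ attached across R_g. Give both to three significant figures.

Unloaded: 8.52 V; loaded: 7.07 V

Open-circuit: V = 14.2 × 27.0/(18.0 + 27.0) = 8.52 V.
With the load, R_g becomes R_g‖R_L = 17.85 kΩ, so V = 14.2 × 17.85/35.85 = 7.07 V.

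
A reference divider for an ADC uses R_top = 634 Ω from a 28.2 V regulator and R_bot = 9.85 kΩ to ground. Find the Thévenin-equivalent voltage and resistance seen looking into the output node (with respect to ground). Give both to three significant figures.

V_th is the open-circuit tap voltage: 28.2 × 9850/(634 + 9850) = 26.5 V.
With the supply zeroed, R_top and R_bot appear in parallel from the tap: R_th = R_top‖R_bot = (634 × 9850)/10480 = 596 Ω.

V_th = 26.5 V, R_th = 596 Ω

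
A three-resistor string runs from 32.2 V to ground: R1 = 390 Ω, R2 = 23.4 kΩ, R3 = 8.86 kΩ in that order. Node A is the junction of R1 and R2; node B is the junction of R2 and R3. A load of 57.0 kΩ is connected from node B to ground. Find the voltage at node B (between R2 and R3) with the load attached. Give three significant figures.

At node B, R3 is in parallel with the load: R3‖R_L = 7668 Ω.
Below node A the resistance is R2 + (R3‖R_L) = 31070 Ω, so V_A = 32.2 × 31070/31460 = 31.80 V.
Then V_B = V_A × (R3‖R_L)/(R2 + R3‖R_L) = 31.80 × 7668/31070 = 7.85 V.

V ≈ 7.85 V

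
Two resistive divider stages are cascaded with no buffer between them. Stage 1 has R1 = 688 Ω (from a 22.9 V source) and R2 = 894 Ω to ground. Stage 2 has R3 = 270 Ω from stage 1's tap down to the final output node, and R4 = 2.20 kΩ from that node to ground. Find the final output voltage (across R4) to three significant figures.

V_out ≈ 9.96 V

Stage 2 presents R3+R4 = 2470 Ω as a load on stage 1's tap.
Stage 1's lower leg becomes R2‖(R3+R4) = 656.4 Ω, so V_mid = 22.9 × 656.4/1344 = 11.18 V.
Stage 2 is itself unloaded: V_out = V_mid × R4/(R3+R4) = 11.18 × 2200/2470 = 9.96 V.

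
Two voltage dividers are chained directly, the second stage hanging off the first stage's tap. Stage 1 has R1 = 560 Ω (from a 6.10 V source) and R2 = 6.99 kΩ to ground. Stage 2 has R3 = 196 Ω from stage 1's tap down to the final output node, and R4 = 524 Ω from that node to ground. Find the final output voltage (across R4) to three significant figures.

V_out ≈ 2.39 V

Stage 2 presents R3+R4 = 720.0 Ω as a load on stage 1's tap.
Stage 1's lower leg becomes R2‖(R3+R4) = 652.8 Ω, so V_mid = 6.10 × 652.8/1213 = 3.283 V.
Stage 2 is itself unloaded: V_out = V_mid × R4/(R3+R4) = 3.283 × 524/720.0 = 2.39 V.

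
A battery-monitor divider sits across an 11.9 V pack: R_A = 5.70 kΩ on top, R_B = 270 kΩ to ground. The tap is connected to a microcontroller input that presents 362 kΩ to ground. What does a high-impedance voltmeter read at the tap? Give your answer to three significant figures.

V_out ≈ 11.5 V

The load sits in parallel with R_B: R_B‖R_L = (270 × 362) / (270 + 362) = 154.7 kΩ.
V_out = 11.9 × 154.7 / (5.70 + 154.7) = 11.9 × 154.7/160.4 = 11.5 V.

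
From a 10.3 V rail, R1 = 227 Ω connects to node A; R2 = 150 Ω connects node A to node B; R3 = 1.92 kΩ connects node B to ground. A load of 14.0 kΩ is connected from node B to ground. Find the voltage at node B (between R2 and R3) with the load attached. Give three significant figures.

V ≈ 8.42 V

At node B, R3 is in parallel with the load: R3‖R_L = 1688 Ω.
Below node A the resistance is R2 + (R3‖R_L) = 1838 Ω, so V_A = 10.3 × 1838/2065 = 9.168 V.
Then V_B = V_A × (R3‖R_L)/(R2 + R3‖R_L) = 9.168 × 1688/1838 = 8.42 V.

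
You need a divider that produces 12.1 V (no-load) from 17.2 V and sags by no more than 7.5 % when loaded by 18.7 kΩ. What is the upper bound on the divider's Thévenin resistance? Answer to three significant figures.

Loading drop = R_th/(R_th + R_L) ≤ 0.0750, so R_th ≤ R_L · ε/(1−ε) = 18.7 kΩ × 0.0750/0.9250 = 1.52 kΩ.
(Any R1, R2 with R2/(R1+R2) = 0.703 and R1‖R2 ≤ 1.52 kΩ will meet the spec.)

R_th ≤ 1.52 kΩ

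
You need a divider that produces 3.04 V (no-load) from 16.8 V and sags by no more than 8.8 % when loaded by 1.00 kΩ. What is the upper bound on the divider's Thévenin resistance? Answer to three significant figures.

Loading drop = R_th/(R_th + R_L) ≤ 0.0880, so R_th ≤ R_L · ε/(1−ε) = 1.00 kΩ × 0.0880/0.9120 = 96.5 Ω.
(Any R1, R2 with R2/(R1+R2) = 0.181 and R1‖R2 ≤ 96.5 Ω will meet the spec.)

R_th ≤ 96.5 Ω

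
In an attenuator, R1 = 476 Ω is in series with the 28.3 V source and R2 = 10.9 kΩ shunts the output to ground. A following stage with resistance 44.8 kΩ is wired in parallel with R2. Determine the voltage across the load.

V_out ≈ 26.8 V

The load sits in parallel with R2: R2‖R_L = (10900 × 44800) / (10900 + 44800) = 8767 Ω.
V_out = 28.3 × 8767 / (476 + 8767) = 28.3 × 8767/9243 = 26.8 V.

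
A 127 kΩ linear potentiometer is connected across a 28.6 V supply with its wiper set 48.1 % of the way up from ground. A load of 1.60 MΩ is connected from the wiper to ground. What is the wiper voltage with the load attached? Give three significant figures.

The wiper splits the pot into (1−α)R = 65.91 kΩ above and αR = 61.09 kΩ below.
Lower section ‖ load = 58.84 kΩ.
V_wiper = 28.6 × 58.84/(65.91 + 58.84) = 13.5 V.

V ≈ 13.5 V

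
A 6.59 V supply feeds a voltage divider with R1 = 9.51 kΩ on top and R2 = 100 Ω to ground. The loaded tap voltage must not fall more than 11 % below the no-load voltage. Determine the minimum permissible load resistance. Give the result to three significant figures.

R_L(min) ≈ 801 Ω

Output resistance R_th = R1‖R2 = (9510 × 100)/9610 = 98.96 Ω.
The fractional drop is R_th/(R_th + R_L); requiring this ≤ 0.110 gives R_L ≥ R_th(1/0.110 − 1) = 98.96 × 8.091 = 801 Ω.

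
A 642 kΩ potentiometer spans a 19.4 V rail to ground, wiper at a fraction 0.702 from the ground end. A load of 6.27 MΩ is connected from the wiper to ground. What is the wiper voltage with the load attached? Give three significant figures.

V ≈ 13.3 V

The wiper splits the pot into (1−α)R = 191.3 kΩ above and αR = 450.7 kΩ below.
Lower section ‖ load = 420.5 kΩ.
V_wiper = 19.4 × 420.5/(191.3 + 420.5) = 13.3 V.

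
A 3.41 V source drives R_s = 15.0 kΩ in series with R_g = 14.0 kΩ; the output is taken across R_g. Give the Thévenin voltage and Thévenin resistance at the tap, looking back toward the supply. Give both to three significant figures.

V_th = 1.65 V, R_th = 7.24 kΩ

V_th is the open-circuit tap voltage: 3.41 × 14.0/(15.0 + 14.0) = 1.65 V.
With the supply zeroed, R_s and R_g appear in parallel from the tap: R_th = R_s‖R_g = (15.0 × 14.0)/29.00 = 7.24 kΩ.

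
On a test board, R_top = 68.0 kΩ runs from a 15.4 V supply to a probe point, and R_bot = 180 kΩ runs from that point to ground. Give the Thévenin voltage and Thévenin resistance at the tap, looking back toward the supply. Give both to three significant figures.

V_th is the open-circuit tap voltage: 15.4 × 180/(68.0 + 180) = 11.2 V.
With the supply zeroed, R_top and R_bot appear in parallel from the tap: R_th = R_top‖R_bot = (68.0 × 180)/248.0 = 49.4 kΩ.

V_th = 11.2 V, R_th = 49.4 kΩ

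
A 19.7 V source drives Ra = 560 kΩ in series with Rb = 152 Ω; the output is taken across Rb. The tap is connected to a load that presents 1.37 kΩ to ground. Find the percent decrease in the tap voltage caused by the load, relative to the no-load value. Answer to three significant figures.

The divider's output (Thévenin) resistance is Ra‖Rb = 152.0 Ω.
Fractional drop under load = R_th/(R_th + R_L) = 152.0 / (152.0 + 1370) = 0.09984.
So the output falls by 9.98 %.

9.98 %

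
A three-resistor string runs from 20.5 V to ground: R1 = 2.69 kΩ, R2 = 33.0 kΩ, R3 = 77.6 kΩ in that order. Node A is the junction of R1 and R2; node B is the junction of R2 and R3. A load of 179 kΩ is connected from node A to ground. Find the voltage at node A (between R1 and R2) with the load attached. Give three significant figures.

V ≈ 19.7 V

Below node A the series string R2+R3 = 110.6 kΩ sits in parallel with the 179 kΩ load: 68.36 kΩ.
V_A = 20.5 × 68.36/(2.69 + 68.36) = 19.7 V.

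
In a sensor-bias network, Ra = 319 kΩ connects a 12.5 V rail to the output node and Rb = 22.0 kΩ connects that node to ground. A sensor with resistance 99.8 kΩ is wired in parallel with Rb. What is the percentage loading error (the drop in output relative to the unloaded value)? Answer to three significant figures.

17.1 %

The divider's output (Thévenin) resistance is Ra‖Rb = 20.58 kΩ.
Fractional drop under load = R_th/(R_th + R_L) = 20.58 / (20.58 + 99.8) = 0.1710.
So the output falls by 17.1 %.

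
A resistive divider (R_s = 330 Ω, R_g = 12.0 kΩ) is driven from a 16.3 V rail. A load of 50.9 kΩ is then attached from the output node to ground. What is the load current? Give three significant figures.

I_L ≈ 0.310 mA

R_g‖R_L = 9711 Ω; V_out = 16.3 × 9711/10040 = 15.76 V.
I_L = V_out / R_L = 15.76 / 50.9 kΩ = 0.310 mA.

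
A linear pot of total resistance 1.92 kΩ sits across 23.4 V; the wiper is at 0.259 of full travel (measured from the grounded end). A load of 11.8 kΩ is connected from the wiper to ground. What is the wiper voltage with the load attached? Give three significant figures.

V ≈ 5.88 V

The wiper splits the pot into (1−α)R = 1423 Ω above and αR = 497.3 Ω below.
Lower section ‖ load = 477.2 Ω.
V_wiper = 23.4 × 477.2/(1423 + 477.2) = 5.88 V.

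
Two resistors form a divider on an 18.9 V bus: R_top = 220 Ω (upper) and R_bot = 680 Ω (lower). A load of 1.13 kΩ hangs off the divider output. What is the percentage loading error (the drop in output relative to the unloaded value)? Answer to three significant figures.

12.8 %

Unloaded V = 18.9 × 680/900.0 = 14.280 V.
Loaded: R_bot‖R_L = 424.5 Ω, giving V = 18.9 × 424.5/644.5 = 12.449 V.
Drop = (14.280 − 12.449) / 14.280 = 12.8 %.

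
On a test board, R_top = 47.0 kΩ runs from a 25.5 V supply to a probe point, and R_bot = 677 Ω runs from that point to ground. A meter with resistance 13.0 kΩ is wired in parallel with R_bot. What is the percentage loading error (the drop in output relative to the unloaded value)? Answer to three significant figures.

4.88 %

The divider's output (Thévenin) resistance is R_top‖R_bot = 667.4 Ω.
Fractional drop under load = R_th/(R_th + R_L) = 667.4 / (667.4 + 13000) = 0.04883.
So the output falls by 4.88 %.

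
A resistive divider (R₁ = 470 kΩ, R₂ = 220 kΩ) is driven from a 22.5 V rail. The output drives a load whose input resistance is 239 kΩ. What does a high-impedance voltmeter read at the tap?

V_out ≈ 4.41 V

The load sits in parallel with R₂: R₂‖R_L = (220 × 239) / (220 + 239) = 114.6 kΩ.
V_out = 22.5 × 114.6 / (470 + 114.6) = 22.5 × 114.6/584.6 = 4.41 V.
(Unloaded it would have been 7.17 V.)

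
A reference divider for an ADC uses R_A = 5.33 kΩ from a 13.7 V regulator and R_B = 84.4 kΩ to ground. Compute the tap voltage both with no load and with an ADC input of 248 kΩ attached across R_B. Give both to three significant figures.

Unloaded: 12.9 V; loaded: 12.6 V

Open-circuit: V = 13.7 × 84.4/(5.33 + 84.4) = 12.9 V.
With the load, R_B becomes R_B‖R_L = 62.97 kΩ, so V = 13.7 × 62.97/68.30 = 12.6 V.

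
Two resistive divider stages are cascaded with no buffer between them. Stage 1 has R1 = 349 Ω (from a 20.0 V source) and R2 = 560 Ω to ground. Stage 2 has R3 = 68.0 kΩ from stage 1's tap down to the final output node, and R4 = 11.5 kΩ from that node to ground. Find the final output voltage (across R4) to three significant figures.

V_out ≈ 1.78 V

Stage 2 presents R3+R4 = 79500 Ω as a load on stage 1's tap.
Stage 1's lower leg becomes R2‖(R3+R4) = 556.1 Ω, so V_mid = 20.0 × 556.1/905.1 = 12.29 V.
Stage 2 is itself unloaded: V_out = V_mid × R4/(R3+R4) = 12.29 × 11500/79500 = 1.78 V.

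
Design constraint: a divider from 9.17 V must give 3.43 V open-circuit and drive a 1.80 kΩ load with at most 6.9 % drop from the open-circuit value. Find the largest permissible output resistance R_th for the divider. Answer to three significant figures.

Loading drop = R_th/(R_th + R_L) ≤ 0.0690, so R_th ≤ R_L · ε/(1−ε) = 1.80 kΩ × 0.0690/0.9310 = 133 Ω.

R_th ≤ 133 Ω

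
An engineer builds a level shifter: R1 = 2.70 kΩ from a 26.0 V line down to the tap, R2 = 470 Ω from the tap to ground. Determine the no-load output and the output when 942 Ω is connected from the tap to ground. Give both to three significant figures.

Unloaded: 3.85 V; loaded: 2.71 V

Open-circuit: V = 26.0 × 470/(2700 + 470) = 3.85 V.
With the load, R2 becomes R2‖R_L = 313.6 Ω, so V = 26.0 × 313.6/3014 = 2.71 V.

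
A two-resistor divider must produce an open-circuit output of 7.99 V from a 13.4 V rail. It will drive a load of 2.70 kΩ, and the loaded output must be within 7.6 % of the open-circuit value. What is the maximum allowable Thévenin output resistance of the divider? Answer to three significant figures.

R_th ≤ 222 Ω

Loading drop = R_th/(R_th + R_L) ≤ 0.0760, so R_th ≤ R_L · ε/(1−ε) = 2.70 kΩ × 0.0760/0.9240 = 222 Ω.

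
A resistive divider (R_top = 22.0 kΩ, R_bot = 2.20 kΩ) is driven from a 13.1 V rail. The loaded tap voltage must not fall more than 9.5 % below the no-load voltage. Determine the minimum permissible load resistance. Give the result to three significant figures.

Output resistance R_th = R_top‖R_bot = (22.0 × 2.20)/24.20 = 2.000 kΩ.
The fractional drop is R_th/(R_th + R_L); requiring this ≤ 0.0950 gives R_L ≥ R_th(1/0.0950 − 1) = 2.000 × 9.526 = 19.1 kΩ.

R_L(min) ≈ 19.1 kΩ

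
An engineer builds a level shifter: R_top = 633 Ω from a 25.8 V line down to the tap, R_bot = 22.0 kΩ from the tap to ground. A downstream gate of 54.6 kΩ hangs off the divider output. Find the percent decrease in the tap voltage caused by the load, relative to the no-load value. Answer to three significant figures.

The divider's output (Thévenin) resistance is R_top‖R_bot = 615.3 Ω.
Fractional drop under load = R_th/(R_th + R_L) = 615.3 / (615.3 + 54600) = 0.01114.
So the output falls by 1.11 %.

1.11 %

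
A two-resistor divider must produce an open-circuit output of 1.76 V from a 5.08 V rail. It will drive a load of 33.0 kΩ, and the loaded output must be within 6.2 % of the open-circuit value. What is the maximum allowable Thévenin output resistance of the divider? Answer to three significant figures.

Loading drop = R_th/(R_th + R_L) ≤ 0.0620, so R_th ≤ R_L · ε/(1−ε) = 33.0 kΩ × 0.0620/0.9380 = 2.18 kΩ.
(Any R1, R2 with R2/(R1+R2) = 0.346 and R1‖R2 ≤ 2.18 kΩ will meet the spec.)

R_th ≤ 2.18 kΩ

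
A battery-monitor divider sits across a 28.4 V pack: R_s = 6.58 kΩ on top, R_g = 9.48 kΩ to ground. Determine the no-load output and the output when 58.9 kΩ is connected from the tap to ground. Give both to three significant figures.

Open-circuit: V = 28.4 × 9.48/(6.58 + 9.48) = 16.8 V.
With the load, R_g becomes R_g‖R_L = 8.166 kΩ, so V = 28.4 × 8.166/14.75 = 15.7 V.

Unloaded: 16.8 V; loaded: 15.7 V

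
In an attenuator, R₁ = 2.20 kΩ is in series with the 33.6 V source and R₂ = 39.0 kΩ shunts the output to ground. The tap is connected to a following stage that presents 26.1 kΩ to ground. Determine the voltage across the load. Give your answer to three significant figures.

V_out ≈ 29.5 V

The load sits in parallel with R₂: R₂‖R_L = (39.0 × 26.1) / (39.0 + 26.1) = 15.64 kΩ.
V_out = 33.6 × 15.64 / (2.20 + 15.64) = 33.6 × 15.64/17.84 = 29.5 V.
(Unloaded it would have been 31.8 V.)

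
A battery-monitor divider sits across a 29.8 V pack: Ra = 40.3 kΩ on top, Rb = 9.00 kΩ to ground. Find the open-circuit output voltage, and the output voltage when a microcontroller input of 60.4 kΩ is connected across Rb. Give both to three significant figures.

Unloaded: 5.44 V; loaded: 4.85 V

Open-circuit: V = 29.8 × 9.00/(40.3 + 9.00) = 5.44 V.
With the load, Rb becomes Rb‖R_L = 7.833 kΩ, so V = 29.8 × 7.833/48.13 = 4.85 V.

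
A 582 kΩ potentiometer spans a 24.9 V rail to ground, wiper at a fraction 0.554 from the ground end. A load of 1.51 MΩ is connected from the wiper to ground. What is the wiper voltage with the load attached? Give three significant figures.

V ≈ 12.6 V

The wiper splits the pot into (1−α)R = 259.6 kΩ above and αR = 322.4 kΩ below.
Lower section ‖ load = 265.7 kΩ.
V_wiper = 24.9 × 265.7/(259.6 + 265.7) = 12.6 V.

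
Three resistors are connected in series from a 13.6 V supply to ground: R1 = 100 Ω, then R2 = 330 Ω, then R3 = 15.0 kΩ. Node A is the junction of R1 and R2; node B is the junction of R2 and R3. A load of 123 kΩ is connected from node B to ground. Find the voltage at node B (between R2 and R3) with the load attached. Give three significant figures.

At node B, R3 is in parallel with the load: R3‖R_L = 13370 Ω.
Below node A the resistance is R2 + (R3‖R_L) = 13700 Ω, so V_A = 13.6 × 13700/13800 = 13.50 V.
Then V_B = V_A × (R3‖R_L)/(R2 + R3‖R_L) = 13.50 × 13370/13700 = 13.2 V.

V ≈ 13.2 V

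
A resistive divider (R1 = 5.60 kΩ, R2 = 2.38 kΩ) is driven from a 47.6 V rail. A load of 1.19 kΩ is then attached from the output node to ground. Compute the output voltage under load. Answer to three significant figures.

The load sits in parallel with R2: R2‖R_L = (2.38 × 1.19) / (2.38 + 1.19) = 0.7933 kΩ.
V_out = 47.6 × 0.7933 / (5.60 + 0.7933) = 47.6 × 0.7933/6.393 = 5.91 V.

V_out ≈ 5.91 V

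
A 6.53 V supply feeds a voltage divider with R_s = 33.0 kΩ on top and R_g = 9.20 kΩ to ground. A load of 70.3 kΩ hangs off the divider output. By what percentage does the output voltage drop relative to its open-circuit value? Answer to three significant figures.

9.28 %

Unloaded V = 6.53 × 9.20/42.20 = 1.4236 V.
Loaded: R_g‖R_L = 8.135 kΩ, giving V = 6.53 × 8.135/41.14 = 1.2914 V.
Drop = (1.4236 − 1.2914) / 1.4236 = 9.28 %.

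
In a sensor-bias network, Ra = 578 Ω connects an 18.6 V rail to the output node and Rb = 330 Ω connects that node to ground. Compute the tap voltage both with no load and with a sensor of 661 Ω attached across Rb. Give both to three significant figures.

Open-circuit: V = 18.6 × 330/(578 + 330) = 6.76 V.
With the load, Rb becomes Rb‖R_L = 220.1 Ω, so V = 18.6 × 220.1/798.1 = 5.13 V.

Unloaded: 6.76 V; loaded: 5.13 V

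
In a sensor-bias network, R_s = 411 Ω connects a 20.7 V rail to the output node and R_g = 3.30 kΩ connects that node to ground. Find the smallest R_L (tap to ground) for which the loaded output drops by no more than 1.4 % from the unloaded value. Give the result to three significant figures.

Output resistance R_th = R_s‖R_g = (411 × 3300)/3711 = 365.5 Ω.
The fractional drop is R_th/(R_th + R_L); requiring this ≤ 0.0140 gives R_L ≥ R_th(1/0.0140 − 1) = 365.5 × 70.43 = 25.7 kΩ.

R_L(min) ≈ 25.7 kΩ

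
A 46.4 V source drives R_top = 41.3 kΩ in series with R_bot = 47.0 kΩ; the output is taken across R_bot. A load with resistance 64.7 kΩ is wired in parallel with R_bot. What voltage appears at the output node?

V_out ≈ 18.4 V

The load sits in parallel with R_bot: R_bot‖R_L = (47.0 × 64.7) / (47.0 + 64.7) = 27.22 kΩ.
V_out = 46.4 × 27.22 / (41.3 + 27.22) = 46.4 × 27.22/68.52 = 18.4 V.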